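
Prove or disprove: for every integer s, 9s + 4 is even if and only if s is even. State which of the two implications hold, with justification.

[⇒] Suppose 9s + 4 is even. Since 9 is odd, 9s and s have the same parity, so 9s + 4 ≡ s + 4 (mod 2). As 4 is even, 9s + 4 is even exactly when s is even. Thus s is even.

[⇐] Conversely, suppose s is even; write s = 2j. Then 9s + 4 = 9·(2j) + 4 = 2·9j + 4, which is even.

Both implications hold.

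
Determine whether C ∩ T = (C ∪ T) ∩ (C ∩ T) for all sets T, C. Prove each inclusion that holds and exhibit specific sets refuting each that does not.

The two sets are equal.

(⊇) Let x ∈ (C ∪ T) ∩ (C ∩ T). Then x ∈ T ∩ C, from which x ∈ C ∩ T.

(⊆) Let x ∈ C ∩ T. Then x ∈ T ∩ C, from which x ∈ (C ∪ T) ∩ (C ∩ T).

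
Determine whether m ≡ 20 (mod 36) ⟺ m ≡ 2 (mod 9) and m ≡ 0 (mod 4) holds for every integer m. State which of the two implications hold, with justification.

(⟹) Suppose m ≡ 20 (mod 36); write m = 36j + 20. Since 9 ∣ 36, reducing mod 9 gives m ≡ 20 ≡ 2 (mod 9); since 4 ∣ 36, reducing mod 4 gives m ≡ 20 ≡ 0 (mod 4).

(⟸) Conversely, if m ≡ 2 (mod 9) and m ≡ 0 (mod 4), then by the Chinese remainder theorem m ≡ 20 (mod 36). This is exactly m ≡ 20 (mod 36).

Equivalent; both directions hold.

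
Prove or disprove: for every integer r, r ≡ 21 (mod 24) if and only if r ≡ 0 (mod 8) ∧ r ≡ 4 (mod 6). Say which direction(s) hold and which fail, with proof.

[⇒] This fails: r = 21 gives 21 ≡ 21 (mod 24) but 21 ≡ 5 (mod 8), so the conjunction on the right does not hold.

[⇐] This fails: r = 16 satisfies both congruences on the right (16 ≡ 0 mod 8 and 16 ≡ 4 mod 6) yet 16 ≡ 16 (mod 24), not 21.

Neither direction holds.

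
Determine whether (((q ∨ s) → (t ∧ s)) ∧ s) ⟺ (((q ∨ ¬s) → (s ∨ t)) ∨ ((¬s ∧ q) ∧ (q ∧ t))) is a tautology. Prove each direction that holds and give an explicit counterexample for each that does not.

The forward direction holds; the converse fails.

(←) This fails. Under t = T, s = F, q = F, the left side is false but the right side is true.

(→) Assume the antecedent. If t is true, the consequent reduces to true regardless of the other variables. If t is false, the antecedent cannot hold. Either way the consequent holds.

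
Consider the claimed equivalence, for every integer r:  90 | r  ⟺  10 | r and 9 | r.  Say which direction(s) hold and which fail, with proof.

(⟸) Suppose 10 ∣ r and 9 ∣ r. Any common multiple of 10 and 9 is a multiple of their lcm; here gcd(10, 9) = 1, so lcm(10, 9) = 10·9 = 90, so 90 ∣ r.

(⟹) If 90 ∣ r, write r = 90q. Since 90 = 9·10, r = 10·(9q), so 10 ∣ r; and since 90 = 10·9, r = 9·(10q), so 9 ∣ r.

Equivalent; both directions hold.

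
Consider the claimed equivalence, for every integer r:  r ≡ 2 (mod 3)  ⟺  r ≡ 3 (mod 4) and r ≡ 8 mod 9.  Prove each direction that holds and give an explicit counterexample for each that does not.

Only the reverse direction holds.

Converse. If r ≡ 3 (mod 4) and r ≡ 8 (mod 9), then by the Chinese remainder theorem r ≡ 35 (mod 36). Since 35 ≡ 2 (mod 3) and 3 ∣ 36, we get r ≡ 2 (mod 3).

Forward direction. This fails: r = 32 gives 32 ≡ 2 (mod 3) but 32 ≡ 0 (mod 4), so the conjunction on the right does not hold.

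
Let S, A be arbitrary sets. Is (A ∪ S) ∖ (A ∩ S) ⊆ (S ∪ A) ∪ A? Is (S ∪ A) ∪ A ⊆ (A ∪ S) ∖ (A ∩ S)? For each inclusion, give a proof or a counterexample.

Reverse inclusion. This inclusion fails. Take S = {1}, A = {1}; then 1 ∈ (S ∪ A) ∪ A but 1 ∉ (A ∪ S) ∖ (A ∩ S).

Forward inclusion. Let x ∈ (A ∪ S) ∖ (A ∩ S). Then either x ∈ S and x ∉ A; or x ∈ A and x ∉ S. In each case x ∈ (S ∪ A) ∪ A, so (A ∪ S) ∖ (A ∩ S) ⊆ (S ∪ A) ∪ A.

Only the forward inclusion holds.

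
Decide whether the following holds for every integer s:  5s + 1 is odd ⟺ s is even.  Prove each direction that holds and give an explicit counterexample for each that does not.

Both directions hold; the statement is true.

(⟸) Suppose s is even; write s = 2j. Then 5s + 1 = 5·(2j) + 1 = 2·5j + 1, which is odd.

(⟹) Suppose 5s + 1 is odd. Since 5 is odd, 5s and s have the same parity, so 5s + 1 ≡ s + 1 (mod 2). As 1 is odd, 5s + 1 is odd exactly when s is even. Thus s is even.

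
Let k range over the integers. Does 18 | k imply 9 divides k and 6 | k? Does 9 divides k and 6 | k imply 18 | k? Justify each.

The biconditional holds.

(⇒) If 18 ∣ k, write k = 18q. Since 18 = 2·9, k = 9·(2q), so 9 ∣ k; and since 18 = 3·6, k = 6·(3q), so 6 ∣ k.

(⇐) Suppose 9 ∣ k and 6 ∣ k. Any common multiple of 9 and 6 is a multiple of their lcm; here lcm(9, 6) = 9·6/gcd(9, 6) = 54/3 = 18, so 18 ∣ k.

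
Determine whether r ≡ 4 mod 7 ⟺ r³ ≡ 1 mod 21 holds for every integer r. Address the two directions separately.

[⇒] This fails: take r = 11. Then 11 ≡ 4 (mod 7), but 11³ = 1331 ≡ 8 (mod 21), not 1.

[⇐] This fails: take r = 1. Then 1³ = 1 ≡ 1 (mod 21), yet 1 ≡ 1 (mod 7), not 4.

(⇒) fails and (⇐) fails.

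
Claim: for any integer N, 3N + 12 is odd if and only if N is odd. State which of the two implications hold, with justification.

Both directions hold; the statement is true.

(→) Suppose 3N + 12 is odd. Since 3 is odd, 3N and N have the same parity, so 3N + 12 ≡ N + 12 (mod 2). As 12 is even, 3N + 12 is odd exactly when N is odd. Thus N is odd.

(←) Conversely, suppose N is odd; write N = 2j + 1. Then 3N + 12 = 3·(2j + 1) + 12 = 2·3j + 15, which is odd.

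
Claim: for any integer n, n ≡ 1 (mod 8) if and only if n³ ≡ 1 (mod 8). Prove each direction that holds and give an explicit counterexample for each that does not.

(→) Suppose n ≡ 1 (mod 8). Write n = 8j + 1. Then (8j + 1)³ = 512j³ + 192j² + 24j + 1 = 8(64j³ + 24j² + 3j) + 1, so n³ ≡ 1 (mod 8).

(←) For the converse, argue contrapositively. If n ≢ 1 (mod 8), then n is congruent to one of 0, 2, 3, 4, 5, 6, 7 modulo 8, and these give n³ ≡ 0, 0, 3, 0, 5, 0, 7 respectively — never 1.

Both directions hold.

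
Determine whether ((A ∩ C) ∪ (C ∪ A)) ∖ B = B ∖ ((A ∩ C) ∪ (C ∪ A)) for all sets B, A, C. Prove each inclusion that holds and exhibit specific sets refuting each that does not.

(⊆) fails and (⊇) fails.

(⊆) This inclusion fails. Take B = ∅, A = {1}, C = ∅; then 1 ∈ ((A ∩ C) ∪ (C ∪ A)) ∖ B but 1 ∉ B ∖ ((A ∩ C) ∪ (C ∪ A)).

(⊇) This inclusion fails. Take B = {1}, A = ∅, C = ∅; then 1 ∈ B ∖ ((A ∩ C) ∪ (C ∪ A)) but 1 ∉ ((A ∩ C) ∪ (C ∪ A)) ∖ B.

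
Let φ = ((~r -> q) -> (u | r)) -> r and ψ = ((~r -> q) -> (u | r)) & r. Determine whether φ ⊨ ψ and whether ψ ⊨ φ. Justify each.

(⇒) fails; (⇐) holds.

Forward direction. This fails. Under q = T, r = F, u = F, the left side is true but the right side is false.

Converse. Assume the antecedent. If q is true, the antecedent forces (q = T, r = T, u = F) or (q = T, r = T, u = T), and ((~r -> q) -> (u | r)) -> r holds there. If q is false, the antecedent forces (q = F, r = T, u = F) or (q = F, r = T, u = T), and ((~r -> q) -> (u | r)) -> r holds there. Either way ((~r -> q) -> (u | r)) -> r holds.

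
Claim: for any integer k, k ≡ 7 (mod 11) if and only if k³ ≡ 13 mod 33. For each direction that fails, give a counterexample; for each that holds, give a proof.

(⇒) This fails: take k = 18. Then 18 ≡ 7 (mod 11), but 18³ = 5832 ≡ 24 (mod 33), not 13.

(⇐) Conversely, the residues r modulo 33 with r³ ≡ 13 (mod 33) are exactly {7}, and each is ≡ 7 (mod 11).

(⇒) fails; (⇐) holds.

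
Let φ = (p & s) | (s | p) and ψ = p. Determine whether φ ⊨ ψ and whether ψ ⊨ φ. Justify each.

Not equivalent: only (⇐) holds.

(⇒) This fails. Under s = T, p = F, the left side is true but the right side is false.

(⇐) Assume the antecedent. If s is true, (p & s) | (s | p) reduces to true regardless of the other variables. If s is false, the antecedent forces (s = F, p = T), and (p & s) | (s | p) holds there. Either way (p & s) | (s | p) holds.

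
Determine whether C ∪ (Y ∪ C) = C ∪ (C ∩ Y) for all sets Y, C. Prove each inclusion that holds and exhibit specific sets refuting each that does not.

Forward inclusion. This inclusion fails. Take Y = {1}, C = ∅; then 1 ∈ C ∪ (Y ∪ C) but 1 ∉ C ∪ (C ∩ Y).

Reverse inclusion. Let x ∈ C ∪ (C ∩ Y). Then either x ∈ C and x ∉ Y; or x ∈ Y ∩ C. In each case x ∈ C ∪ (Y ∪ C), so C ∪ (C ∩ Y) ⊆ C ∪ (Y ∪ C).

The sets are not equal: only the reverse inclusion holds.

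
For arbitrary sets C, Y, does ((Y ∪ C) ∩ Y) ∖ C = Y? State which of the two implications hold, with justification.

The sets are not equal: only the forward inclusion holds.

Forward inclusion. Let x ∈ ((Y ∪ C) ∩ Y) ∖ C. Then x ∈ Y and x ∉ C, from which x ∈ Y.

Reverse inclusion. This inclusion fails. Take C = {1}, Y = {1}; then 1 ∈ Y but 1 ∉ ((Y ∪ C) ∩ Y) ∖ C.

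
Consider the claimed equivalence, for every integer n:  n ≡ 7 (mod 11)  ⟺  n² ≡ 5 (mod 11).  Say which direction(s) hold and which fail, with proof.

Forward direction. Suppose n ≡ 7 (mod 11). Write n = 11j + 7. Then (11j + 7)² = 121j² + 154j + 49 = 11(11j² + 14j + 4) + 5, so n² ≡ 5 (mod 11).

Converse. This fails: take n = 4. Then 4² = 16 ≡ 5 (mod 11), yet 4 ≡ 4 (mod 11), not 7.

(⇒) holds; (⇐) fails.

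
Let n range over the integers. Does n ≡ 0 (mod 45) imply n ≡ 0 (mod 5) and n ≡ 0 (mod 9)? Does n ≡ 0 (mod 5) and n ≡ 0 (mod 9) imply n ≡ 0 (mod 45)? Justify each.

(⇒) Suppose n ≡ 0 (mod 45); write n = 45j + 0. Since 5 ∣ 45, reducing mod 5 gives n ≡ 0 (mod 5); since 9 ∣ 45, reducing mod 9 gives n ≡ 0 (mod 9).

(⇐) Conversely, if n ≡ 0 (mod 5) and n ≡ 0 (mod 9), then by the Chinese remainder theorem n ≡ 0 (mod 45). This is exactly n ≡ 0 (mod 45).

The biconditional holds.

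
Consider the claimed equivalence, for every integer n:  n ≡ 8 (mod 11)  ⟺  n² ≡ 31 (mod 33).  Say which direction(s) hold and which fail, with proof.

Neither direction holds.

[⇒] This fails: take n = 30. Then 30 ≡ 8 (mod 11), but 30² = 900 ≡ 9 (mod 33), not 31.

[⇐] This fails: take n = 14. Then 14² = 196 ≡ 31 (mod 33), yet 14 ≡ 3 (mod 11), not 8.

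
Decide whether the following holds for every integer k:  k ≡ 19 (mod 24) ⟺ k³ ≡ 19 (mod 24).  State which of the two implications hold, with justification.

Both directions hold.

(⇒) Suppose k ≡ 19 (mod 24). Write k = 24j + 19. Then (24j + 19)³ = 13824j³ + 32832j² + 25992j + 6859 = 24(576j³ + 1368j² + 1083j + 285) + 19, so k³ ≡ 19 (mod 24).

(⇐) Conversely, suppose k³ ≡ 19 (mod 24). The only residue r in {0, …, 23} with r³ ≡ 19 (mod 24) is r = 19, so k ≡ 19 (mod 24).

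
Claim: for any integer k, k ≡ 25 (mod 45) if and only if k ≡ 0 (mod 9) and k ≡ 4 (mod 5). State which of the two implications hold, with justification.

(⇒) fails and (⇐) fails.

[⇒] This fails: k = 25 gives 25 ≡ 25 (mod 45) but 25 ≡ 7 (mod 9), so the conjunction on the right does not hold.

[⇐] This fails: k = 9 satisfies both congruences on the right (9 ≡ 0 mod 9 and 9 ≡ 4 mod 5) yet 9 ≡ 9 (mod 45), not 25.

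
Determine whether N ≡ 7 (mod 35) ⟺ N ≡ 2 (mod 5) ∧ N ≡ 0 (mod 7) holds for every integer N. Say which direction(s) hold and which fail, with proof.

(→) Suppose N ≡ 7 (mod 35); write N = 35j + 7. Since 5 ∣ 35, reducing mod 5 gives N ≡ 7 ≡ 2 (mod 5); since 7 ∣ 35, reducing mod 7 gives N ≡ 7 ≡ 0 (mod 7).

(←) Conversely, if N ≡ 2 (mod 5) and N ≡ 0 (mod 7), then by the Chinese remainder theorem N ≡ 7 (mod 35). This is exactly N ≡ 7 (mod 35).

Both directions hold; the statement is true.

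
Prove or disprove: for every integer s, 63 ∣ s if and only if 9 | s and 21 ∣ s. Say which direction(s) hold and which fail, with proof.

Both implications hold.

(→) If 63 ∣ s, write s = 63q. Since 63 = 7·9, s = 9·(7q), so 9 ∣ s; and since 63 = 3·21, s = 21·(3q), so 21 ∣ s.

(←) Suppose 9 ∣ s and 21 ∣ s. Any common multiple of 9 and 21 is a multiple of their lcm; here lcm(9, 21) = 9·21/gcd(9, 21) = 189/3 = 63, so 63 ∣ s.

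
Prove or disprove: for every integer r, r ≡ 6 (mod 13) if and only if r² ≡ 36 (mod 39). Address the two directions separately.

[⇒] This fails: take r = 19. Then 19 ≡ 6 (mod 13), but 19² = 361 ≡ 10 (mod 39), not 36.

[⇐] This fails: take r = 33. Then 33² = 1089 ≡ 36 (mod 39), yet 33 ≡ 7 (mod 13), not 6.

(⇒) fails and (⇐) fails.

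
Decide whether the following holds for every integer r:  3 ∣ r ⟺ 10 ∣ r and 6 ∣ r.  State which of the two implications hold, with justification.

(⇒) fails; (⇐) holds.

Forward direction. This fails: take r = 3. Certainly 3 ∣ 3, but 10 ∤ 3.

Converse. Suppose 10 ∣ r and 6 ∣ r. Any common multiple of 10 and 6 is a multiple of their lcm; here lcm(10, 6) = 10·6/gcd(10, 6) = 60/2 = 30, so 30 ∣ r. Since 3 ∣ 30, it follows that 3 ∣ r.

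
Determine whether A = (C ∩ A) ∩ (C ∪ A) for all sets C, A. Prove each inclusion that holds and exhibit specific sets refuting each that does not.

Forward inclusion. This inclusion fails. Take C = ∅, A = {1}; then 1 ∈ A but 1 ∉ (C ∩ A) ∩ (C ∪ A).

Reverse inclusion. Let x ∈ (C ∩ A) ∩ (C ∪ A). Then x ∈ C ∩ A, from which x ∈ A.

The sets are not equal: only the reverse inclusion holds.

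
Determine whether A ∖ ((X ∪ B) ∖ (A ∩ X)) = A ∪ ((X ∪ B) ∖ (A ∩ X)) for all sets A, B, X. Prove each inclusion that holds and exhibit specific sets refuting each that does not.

The sets are not equal: only the forward inclusion holds.

Forward inclusion. Let x ∈ A ∖ ((X ∪ B) ∖ (A ∩ X)). Then either x ∈ A and x ∉ B, X; or x ∈ A ∩ X and x ∉ B; or x ∈ A ∩ B ∩ X. In each case x ∈ A ∪ ((X ∪ B) ∖ (A ∩ X)), so A ∖ ((X ∪ B) ∖ (A ∩ X)) ⊆ A ∪ ((X ∪ B) ∖ (A ∩ X)).

Reverse inclusion. This inclusion fails. Take A = ∅, B = {1}, X = ∅; then 1 ∈ A ∪ ((X ∪ B) ∖ (A ∩ X)) but 1 ∉ A ∖ ((X ∪ B) ∖ (A ∩ X)).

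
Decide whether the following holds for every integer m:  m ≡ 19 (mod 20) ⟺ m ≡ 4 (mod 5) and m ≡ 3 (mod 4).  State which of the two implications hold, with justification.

Both directions hold; the statement is true.

Forward direction. Suppose m ≡ 19 (mod 20); write m = 20j + 19. Since 5 ∣ 20, reducing mod 5 gives m ≡ 19 ≡ 4 (mod 5); since 4 ∣ 20, reducing mod 4 gives m ≡ 19 ≡ 3 (mod 4).

Converse. If m ≡ 4 (mod 5) and m ≡ 3 (mod 4), then by the Chinese remainder theorem m ≡ 19 (mod 20). This is exactly m ≡ 19 (mod 20).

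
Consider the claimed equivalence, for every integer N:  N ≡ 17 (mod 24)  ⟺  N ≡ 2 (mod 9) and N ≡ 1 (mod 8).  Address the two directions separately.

(⟹) This fails: N = 17 gives 17 ≡ 17 (mod 24) but 17 ≡ 8 (mod 9), so the conjunction on the right does not hold.

(⟸) Conversely, if N ≡ 2 (mod 9) and N ≡ 1 (mod 8), then by the Chinese remainder theorem N ≡ 65 (mod 72). Since 65 ≡ 17 (mod 24) and 24 ∣ 72, we get N ≡ 17 (mod 24).

Only the reverse direction holds.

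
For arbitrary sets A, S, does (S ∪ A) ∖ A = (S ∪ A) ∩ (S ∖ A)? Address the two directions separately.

(⊆) Let x ∈ (S ∪ A) ∖ A. Then x ∈ S and x ∉ A, from which x ∈ (S ∪ A) ∩ (S ∖ A).

(⊇) Let x ∈ (S ∪ A) ∩ (S ∖ A). Then x ∈ S and x ∉ A, from which x ∈ (S ∪ A) ∖ A.

Both inclusions hold; the sets are equal.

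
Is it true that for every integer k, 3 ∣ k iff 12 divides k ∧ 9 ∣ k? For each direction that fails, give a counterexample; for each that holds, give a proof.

The forward direction fails; the converse holds.

Forward direction. This fails: take k = 3. Certainly 3 ∣ 3, but 12 ∤ 3.

Converse. Suppose 12 ∣ k and 9 ∣ k. Any common multiple of 12 and 9 is a multiple of their lcm; here lcm(12, 9) = 12·9/gcd(12, 9) = 108/3 = 36, so 36 ∣ k. Since 3 ∣ 36, it follows that 3 ∣ k.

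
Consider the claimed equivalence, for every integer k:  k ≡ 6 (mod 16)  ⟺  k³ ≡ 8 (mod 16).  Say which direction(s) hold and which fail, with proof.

Only the forward direction holds.

(⇒) Suppose k ≡ 6 (mod 16). Write k = 16j + 6. Then (16j + 6)³ = 4096j³ + 4608j² + 1728j + 216 = 16(256j³ + 288j² + 108j + 13) + 8, so k³ ≡ 8 (mod 16).

(⇐) This fails: take k = 2. Then 2³ = 8 ≡ 8 (mod 16), yet 2 ≡ 2 (mod 16), not 6.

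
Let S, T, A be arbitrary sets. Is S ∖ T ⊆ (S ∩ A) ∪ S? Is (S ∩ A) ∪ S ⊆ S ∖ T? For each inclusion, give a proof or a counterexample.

(⊆) holds; (⊇) fails.

(⟹) Let x ∈ S ∖ T. Then either x ∈ S and x ∉ T, A; or x ∈ S ∩ A and x ∉ T. In each case x ∈ (S ∩ A) ∪ S, so S ∖ T ⊆ (S ∩ A) ∪ S.

(⟸) This inclusion fails. Take S = {1}, T = {1}, A = ∅; then 1 ∈ (S ∩ A) ∪ S but 1 ∉ S ∖ T.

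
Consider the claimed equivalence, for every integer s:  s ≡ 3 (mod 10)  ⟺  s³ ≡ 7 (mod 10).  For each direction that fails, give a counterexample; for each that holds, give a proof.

Both directions hold.

[⇒] Suppose s ≡ 3 (mod 10). Write s = 10j + 3. Then (10j + 3)³ = 1000j³ + 900j² + 270j + 27 = 10(100j³ + 90j² + 27j + 2) + 7, so s³ ≡ 7 (mod 10).

[⇐] For the converse, argue contrapositively. If s ≢ 3 (mod 10), then s is congruent to one of 0, 1, 2, 4, 5, 6, 7, 8, 9 modulo 10, and these give s³ ≡ 0, 1, 8, 4, 5, 6, 3, 2, 9 respectively — never 7.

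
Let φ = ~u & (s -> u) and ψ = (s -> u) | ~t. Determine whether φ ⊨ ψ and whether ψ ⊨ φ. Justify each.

Forward direction. Assume the antecedent. If u is true, the antecedent cannot hold. If u is false, the antecedent forces (u = F, s = F, t = F) or (u = F, s = F, t = T), and (s -> u) | ~t holds there. Either way (s -> u) | ~t holds.

Converse. This fails. Under u = T, s = F, t = F, the left side is false but the right side is true.

(⇒) holds; (⇐) fails.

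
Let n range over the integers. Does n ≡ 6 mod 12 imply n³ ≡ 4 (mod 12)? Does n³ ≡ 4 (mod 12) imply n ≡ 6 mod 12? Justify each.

(→) This fails: take n = 6. Then 6 ≡ 6 (mod 12), but 6³ = 216 ≡ 0 (mod 12), not 4.

(←) This fails: take n = 4. Then 4³ = 64 ≡ 4 (mod 12), yet 4 ≡ 4 (mod 12), not 6.

(⇒) fails and (⇐) fails.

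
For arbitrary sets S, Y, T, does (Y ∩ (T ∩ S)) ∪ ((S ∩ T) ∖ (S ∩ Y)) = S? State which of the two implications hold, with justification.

(⊆) Let x ∈ (Y ∩ (T ∩ S)) ∪ ((S ∩ T) ∖ (S ∩ Y)). Then either x ∈ S ∩ T and x ∉ Y; or x ∈ S ∩ Y ∩ T. In each case x ∈ S, so (Y ∩ (T ∩ S)) ∪ ((S ∩ T) ∖ (S ∩ Y)) ⊆ S.

(⊇) This inclusion fails. Take S = {1}, Y = ∅, T = ∅; then 1 ∈ S but 1 ∉ (Y ∩ (T ∩ S)) ∪ ((S ∩ T) ∖ (S ∩ Y)).

Only the forward inclusion holds.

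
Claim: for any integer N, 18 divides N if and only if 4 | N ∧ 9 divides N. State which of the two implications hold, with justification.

Not equivalent: only (⇐) holds.

(→) This fails: take N = 18. Certainly 18 ∣ 18, but 4 ∤ 18.

(←) Suppose 4 ∣ N and 9 ∣ N. Any common multiple of 4 and 9 is a multiple of their lcm; here gcd(4, 9) = 1, so lcm(4, 9) = 4·9 = 36, so 36 ∣ N. Since 18 ∣ 36, it follows that 18 ∣ N.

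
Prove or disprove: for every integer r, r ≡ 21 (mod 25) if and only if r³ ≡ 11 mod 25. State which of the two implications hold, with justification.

The biconditional holds.

(⇐) Suppose r³ ≡ 11 (mod 25). The only residue r in {0, …, 24} with r³ ≡ 11 (mod 25) is r = 21, so r ≡ 21 (mod 25).

(⇒) Suppose r ≡ 21 (mod 25). Write r = 25j + 21. Then (25j + 21)³ = 15625j³ + 39375j² + 33075j + 9261 = 25(625j³ + 1575j² + 1323j + 370) + 11, so r³ ≡ 11 (mod 25).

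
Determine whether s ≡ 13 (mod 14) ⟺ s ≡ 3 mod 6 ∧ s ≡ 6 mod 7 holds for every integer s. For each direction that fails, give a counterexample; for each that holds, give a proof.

Not equivalent: only (⇐) holds.

(⇐) If s ≡ 3 (mod 6) and s ≡ 6 (mod 7), then by the Chinese remainder theorem s ≡ 27 (mod 42). Since 27 ≡ 13 (mod 14) and 14 ∣ 42, we get s ≡ 13 (mod 14).

(⇒) This fails: s = 41 gives 41 ≡ 13 (mod 14) but 41 ≡ 5 (mod 6), so the conjunction on the right does not hold.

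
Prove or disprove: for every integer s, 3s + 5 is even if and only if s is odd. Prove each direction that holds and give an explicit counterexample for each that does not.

Both directions hold.

(⟹) Suppose 3s + 5 is even. Since 3 is odd, 3s and s have the same parity, so 3s + 5 ≡ s + 5 (mod 2). As 5 is odd, 3s + 5 is even exactly when s is odd. Thus s is odd.

(⟸) Conversely, suppose s is odd; write s = 2j + 1. Then 3s + 5 = 3·(2j + 1) + 5 = 2·3j + 8, which is even.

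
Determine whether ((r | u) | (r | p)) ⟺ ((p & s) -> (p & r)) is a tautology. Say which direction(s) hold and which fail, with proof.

[⇒] This fails. Under u = F, s = T, r = F, p = T, the left side is true but the right side is false.

[⇐] This fails. Under u = F, s = F, r = F, p = F, the left side is false but the right side is true.

Neither direction holds.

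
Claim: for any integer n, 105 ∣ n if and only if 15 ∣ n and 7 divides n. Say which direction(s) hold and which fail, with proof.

(→) If 105 ∣ n, write n = 105q. Since 105 = 7·15, n = 15·(7q), so 15 ∣ n; and since 105 = 15·7, n = 7·(15q), so 7 ∣ n.

(←) Suppose 15 ∣ n and 7 ∣ n. Any common multiple of 15 and 7 is a multiple of their lcm; here gcd(15, 7) = 1, so lcm(15, 7) = 15·7 = 105, so 105 ∣ n.

Both implications hold.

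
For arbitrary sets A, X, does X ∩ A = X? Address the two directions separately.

(⟹) Let x ∈ X ∩ A. Then x ∈ A ∩ X, from which x ∈ X.

(⟸) This inclusion fails. Take A = ∅, X = {1}; then 1 ∈ X but 1 ∉ X ∩ A.

(⊆) holds; (⊇) fails.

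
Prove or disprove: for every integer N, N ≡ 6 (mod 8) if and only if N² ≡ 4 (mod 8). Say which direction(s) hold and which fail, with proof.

The forward direction holds; the converse fails.

(→) Suppose N ≡ 6 (mod 8). Write N = 8j + 6. Then (8j + 6)² = 64j² + 96j + 36 = 8(8j² + 12j + 4) + 4, so N² ≡ 4 (mod 8).

(←) This fails: take N = 2. Then 2² = 4 ≡ 4 (mod 8), yet 2 ≡ 2 (mod 8), not 6.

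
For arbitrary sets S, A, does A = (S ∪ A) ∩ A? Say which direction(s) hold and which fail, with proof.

(⟸) Let x ∈ (S ∪ A) ∩ A. Then either x ∈ A and x ∉ S; or x ∈ S ∩ A. In each case x ∈ A, so (S ∪ A) ∩ A ⊆ A.

(⟹) Let x ∈ A. Then either x ∈ A and x ∉ S; or x ∈ S ∩ A. In each case x ∈ (S ∪ A) ∩ A, so A ⊆ (S ∪ A) ∩ A.

Both inclusions hold; the sets are equal.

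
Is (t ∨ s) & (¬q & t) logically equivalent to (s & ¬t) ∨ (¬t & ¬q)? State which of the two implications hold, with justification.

(⇒) This fails. Under t = T, q = F, s = F, the left side is true but the right side is false.

(⇐) This fails. Under t = F, q = F, s = F, the left side is false but the right side is true.

(⇒) fails and (⇐) fails.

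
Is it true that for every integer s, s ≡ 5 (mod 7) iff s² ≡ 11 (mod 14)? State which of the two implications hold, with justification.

Neither direction holds.

(⇒) This fails: take s = 12. Then 12 ≡ 5 (mod 7), but 12² = 144 ≡ 4 (mod 14), not 11.

(⇐) This fails: take s = 9. Then 9² = 81 ≡ 11 (mod 14), yet 9 ≡ 2 (mod 7), not 5.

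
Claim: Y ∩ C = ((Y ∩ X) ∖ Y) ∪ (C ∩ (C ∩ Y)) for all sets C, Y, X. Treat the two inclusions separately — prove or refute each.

Both inclusions hold.

(⟹) Let x ∈ Y ∩ C. Then either x ∈ C ∩ Y and x ∉ X; or x ∈ C ∩ Y ∩ X. In each case x ∈ ((Y ∩ X) ∖ Y) ∪ (C ∩ (C ∩ Y)), so Y ∩ C ⊆ ((Y ∩ X) ∖ Y) ∪ (C ∩ (C ∩ Y)).

(⟸) Let x ∈ ((Y ∩ X) ∖ Y) ∪ (C ∩ (C ∩ Y)). Then either x ∈ C ∩ Y and x ∉ X; or x ∈ C ∩ Y ∩ X. In each case x ∈ Y ∩ C, so ((Y ∩ X) ∖ Y) ∪ (C ∩ (C ∩ Y)) ⊆ Y ∩ C.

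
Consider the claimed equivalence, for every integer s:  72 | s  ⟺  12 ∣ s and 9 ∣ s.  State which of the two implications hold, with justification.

Forward direction. If 72 ∣ s, write s = 72q. Since 72 = 6·12, s = 12·(6q), so 12 ∣ s; and since 72 = 8·9, s = 9·(8q), so 9 ∣ s.

Converse. This fails: take s = 36. Both 12 ∣ 36 and 9 ∣ 36, yet 36 is not a multiple of 72 (since 36 = 0·72 + 36), so 72 ∤ 36.

Only the forward direction holds.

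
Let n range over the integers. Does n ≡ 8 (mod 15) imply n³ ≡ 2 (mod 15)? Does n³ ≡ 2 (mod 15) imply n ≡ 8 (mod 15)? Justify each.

Both directions hold.

[⇒] Suppose n ≡ 8 (mod 15). Write n = 15j + 8. Then (15j + 8)³ = 3375j³ + 5400j² + 2880j + 512 = 15(225j³ + 360j² + 192j + 34) + 2, so n³ ≡ 2 (mod 15).

[⇐] Conversely, suppose n³ ≡ 2 (mod 15). The only residue r in {0, …, 14} with r³ ≡ 2 (mod 15) is r = 8, so n ≡ 8 (mod 15).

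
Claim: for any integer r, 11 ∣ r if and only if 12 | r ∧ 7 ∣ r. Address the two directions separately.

Neither implication holds.

(→) This fails: take r = 11. Certainly 11 ∣ 11, but 12 ∤ 11.

(←) This fails: take r = 84. Both 12 ∣ 84 and 7 ∣ 84, yet 84 is not a multiple of 11 (since 84 = 7·11 + 7), so 11 ∤ 84.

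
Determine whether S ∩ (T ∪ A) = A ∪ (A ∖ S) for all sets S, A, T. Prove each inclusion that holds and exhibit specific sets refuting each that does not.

Forward inclusion. This inclusion fails. Take S = {1}, A = ∅, T = {1}; then 1 ∈ S ∩ (T ∪ A) but 1 ∉ A ∪ (A ∖ S).

Reverse inclusion. This inclusion fails. Take S = ∅, A = {1}, T = ∅; then 1 ∈ A ∪ (A ∖ S) but 1 ∉ S ∩ (T ∪ A).

(⊆) fails and (⊇) fails.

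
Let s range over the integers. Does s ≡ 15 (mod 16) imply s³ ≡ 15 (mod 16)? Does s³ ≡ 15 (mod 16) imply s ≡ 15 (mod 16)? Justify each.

(←) Suppose s³ ≡ 15 (mod 16). The only residue r in {0, …, 15} with r³ ≡ 15 (mod 16) is r = 15, so s ≡ 15 (mod 16).

(→) Suppose s ≡ 15 (mod 16). Write s = 16j + 15. Then (16j + 15)³ = 4096j³ + 11520j² + 10800j + 3375 = 16(256j³ + 720j² + 675j + 210) + 15, so s³ ≡ 15 (mod 16).

Equivalent; both directions hold.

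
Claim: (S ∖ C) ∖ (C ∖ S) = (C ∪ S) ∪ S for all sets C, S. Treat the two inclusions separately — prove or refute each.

(⊇) This inclusion fails. Take C = {1}, S = ∅; then 1 ∈ (C ∪ S) ∪ S but 1 ∉ (S ∖ C) ∖ (C ∖ S).

(⊆) Let x ∈ (S ∖ C) ∖ (C ∖ S). Then x ∈ S and x ∉ C, from which x ∈ (C ∪ S) ∪ S.

Only the forward inclusion holds.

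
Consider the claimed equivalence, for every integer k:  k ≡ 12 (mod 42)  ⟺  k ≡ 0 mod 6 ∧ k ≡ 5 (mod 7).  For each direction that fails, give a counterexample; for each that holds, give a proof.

(⟸) If k ≡ 0 (mod 6) and k ≡ 5 (mod 7), then by the Chinese remainder theorem k ≡ 12 (mod 42). This is exactly k ≡ 12 (mod 42).

(⟹) Suppose k ≡ 12 (mod 42); write k = 42j + 12. Since 6 ∣ 42, reducing mod 6 gives k ≡ 12 ≡ 0 (mod 6); since 7 ∣ 42, reducing mod 7 gives k ≡ 12 ≡ 5 (mod 7).

Both implications hold.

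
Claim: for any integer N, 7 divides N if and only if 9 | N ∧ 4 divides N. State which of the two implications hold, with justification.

[⇒] This fails: take N = 7. Certainly 7 ∣ 7, but 9 ∤ 7.

[⇐] This fails: take N = 36. Both 9 ∣ 36 and 4 ∣ 36, yet 36 is not a multiple of 7 (since 36 = 5·7 + 1), so 7 ∤ 36.

(⇒) fails and (⇐) fails.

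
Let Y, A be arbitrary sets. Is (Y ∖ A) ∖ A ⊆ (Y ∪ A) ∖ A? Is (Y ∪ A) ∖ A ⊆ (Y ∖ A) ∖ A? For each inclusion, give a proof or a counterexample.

The two sets are equal.

Forward inclusion. Let x ∈ (Y ∖ A) ∖ A. Then x ∈ Y and x ∉ A, from which x ∈ (Y ∪ A) ∖ A.

Reverse inclusion. Let x ∈ (Y ∪ A) ∖ A. Then x ∈ Y and x ∉ A, from which x ∈ (Y ∖ A) ∖ A.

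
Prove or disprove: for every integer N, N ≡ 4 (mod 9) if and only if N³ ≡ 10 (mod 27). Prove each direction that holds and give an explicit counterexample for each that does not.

Both directions hold; the statement is true.

(⟹) Suppose N ≡ 4 (mod 9). Working modulo 27, N ∈ {4, 13, 22}; for each such r, r³ ≡ 10 (mod 27).

(⟸) Conversely, the residues r modulo 27 with r³ ≡ 10 (mod 27) are exactly {4, 13, 22}, and each is ≡ 4 (mod 9).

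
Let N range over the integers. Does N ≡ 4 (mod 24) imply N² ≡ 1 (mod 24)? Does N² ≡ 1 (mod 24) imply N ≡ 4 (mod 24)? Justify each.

Forward direction. This fails: take N = 4. Then 4 ≡ 4 (mod 24), but 4² = 16 ≡ 16 (mod 24), not 1.

Converse. This fails: take N = 1. Then 1² = 1 ≡ 1 (mod 24), yet 1 ≡ 1 (mod 24), not 4.

Both directions fail.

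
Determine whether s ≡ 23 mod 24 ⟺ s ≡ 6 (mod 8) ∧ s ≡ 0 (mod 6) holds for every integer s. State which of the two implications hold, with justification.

Neither direction holds.

(⟹) This fails: s = 23 gives 23 ≡ 23 (mod 24) but 23 ≡ 7 (mod 8), so the conjunction on the right does not hold.

(⟸) This fails: s = 6 satisfies both congruences on the right (6 ≡ 6 mod 8 and 6 ≡ 0 mod 6) yet 6 ≡ 6 (mod 24), not 23.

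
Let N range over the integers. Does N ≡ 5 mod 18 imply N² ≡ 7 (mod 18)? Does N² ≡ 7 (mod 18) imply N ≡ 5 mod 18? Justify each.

Only the forward implication holds.

Converse. This fails: take N = 13. Then 13² = 169 ≡ 7 (mod 18), yet 13 ≡ 13 (mod 18), not 5.

Forward direction. Suppose N ≡ 5 mod 18. Write N = 18j + 5. Then (18j + 5)² = 324j² + 180j + 25 = 18(18j² + 10j + 1) + 7, so N² ≡ 7 (mod 18).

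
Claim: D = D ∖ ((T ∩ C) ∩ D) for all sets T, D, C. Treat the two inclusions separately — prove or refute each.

The sets are not equal: only the reverse inclusion holds.

(⊆) This inclusion fails. Take T = {1}, D = {1}, C = {1}; then 1 ∈ D but 1 ∉ D ∖ ((T ∩ C) ∩ D).

(⊇) Let x ∈ D ∖ ((T ∩ C) ∩ D). Then either x ∈ D and x ∉ T, C; or x ∈ T ∩ D and x ∉ C; or x ∈ D ∩ C and x ∉ T. In each case x ∈ D, so D ∖ ((T ∩ C) ∩ D) ⊆ D.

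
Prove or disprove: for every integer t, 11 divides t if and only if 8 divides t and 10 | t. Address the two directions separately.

Neither implication holds.

[⇒] This fails: take t = 11. Certainly 11 ∣ 11, but 8 ∤ 11.

[⇐] This fails: take t = 40. Both 8 ∣ 40 and 10 ∣ 40, yet 40 is not a multiple of 11 (since 40 = 3·11 + 7), so 11 ∤ 40.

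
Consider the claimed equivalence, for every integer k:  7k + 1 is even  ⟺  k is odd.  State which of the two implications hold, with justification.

Both directions hold; the statement is true.

(⟹) Suppose 7k + 1 is even. Since 7 is odd, 7k and k have the same parity, so 7k + 1 ≡ k + 1 (mod 2). As 1 is odd, 7k + 1 is even exactly when k is odd. Thus k is odd.

(⟸) Conversely, suppose k is odd; write k = 2j + 1. Then 7k + 1 = 7·(2j + 1) + 1 = 2·7j + 8, which is even.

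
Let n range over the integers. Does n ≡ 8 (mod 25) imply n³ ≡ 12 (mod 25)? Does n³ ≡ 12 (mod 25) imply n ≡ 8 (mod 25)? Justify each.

[⇐] Suppose n³ ≡ 12 (mod 25). The only residue r in {0, …, 24} with r³ ≡ 12 (mod 25) is r = 8, so n ≡ 8 (mod 25).

[⇒] Suppose n ≡ 8 (mod 25). Write n = 25j + 8. Then (25j + 8)³ = 15625j³ + 15000j² + 4800j + 512 = 25(625j³ + 600j² + 192j + 20) + 12, so n³ ≡ 12 (mod 25).

Both directions hold; the statement is true.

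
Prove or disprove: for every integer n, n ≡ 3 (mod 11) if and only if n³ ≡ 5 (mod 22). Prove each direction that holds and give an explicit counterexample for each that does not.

Forward direction. This fails: take n = 14. Then 14 ≡ 3 (mod 11), but 14³ = 2744 ≡ 16 (mod 22), not 5.

Converse. The residues r modulo 22 with r³ ≡ 5 (mod 22) are exactly {3}, and each is ≡ 3 (mod 11).

Not equivalent: only (⇐) holds.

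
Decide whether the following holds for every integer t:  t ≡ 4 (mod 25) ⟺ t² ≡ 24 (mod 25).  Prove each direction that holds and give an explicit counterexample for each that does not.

(⟹) This fails: take t = 4. Then 4 ≡ 4 (mod 25), but 4² = 16 ≡ 16 (mod 25), not 24.

(⟸) This fails: take t = 7. Then 7² = 49 ≡ 24 (mod 25), yet 7 ≡ 7 (mod 25), not 4.

Neither implication holds.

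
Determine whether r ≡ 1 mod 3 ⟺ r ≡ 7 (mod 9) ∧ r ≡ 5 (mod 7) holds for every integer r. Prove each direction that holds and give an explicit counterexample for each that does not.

Only the reverse direction holds.

Forward direction. This fails: r = 1 gives 1 ≡ 1 (mod 3) but 1 ≡ 1 (mod 9), so the conjunction on the right does not hold.

Converse. If r ≡ 7 (mod 9) and r ≡ 5 (mod 7), then by the Chinese remainder theorem r ≡ 61 (mod 63). Since 61 ≡ 1 (mod 3) and 3 ∣ 63, we get r ≡ 1 (mod 3).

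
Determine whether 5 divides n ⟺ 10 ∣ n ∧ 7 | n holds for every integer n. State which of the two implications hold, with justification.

Forward direction. This fails: take n = 5. Certainly 5 ∣ 5, but 10 ∤ 5.

Converse. Suppose 10 ∣ n and 7 ∣ n. Any common multiple of 10 and 7 is a multiple of their lcm; here gcd(10, 7) = 1, so lcm(10, 7) = 10·7 = 70, so 70 ∣ n. Since 5 ∣ 70, it follows that 5 ∣ n.

(⇒) fails; (⇐) holds.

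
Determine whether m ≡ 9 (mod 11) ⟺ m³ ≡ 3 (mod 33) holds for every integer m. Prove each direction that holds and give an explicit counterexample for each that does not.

Forward direction. This fails: take m = 20. Then 20 ≡ 9 (mod 11), but 20³ = 8000 ≡ 14 (mod 33), not 3.

Converse. The residues r modulo 33 with r³ ≡ 3 (mod 33) are exactly {9}, and each is ≡ 9 (mod 11).

(⇒) fails; (⇐) holds.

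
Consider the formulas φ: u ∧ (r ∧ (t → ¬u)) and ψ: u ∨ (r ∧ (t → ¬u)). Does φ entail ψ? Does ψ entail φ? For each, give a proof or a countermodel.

The forward direction holds; the converse fails.

Forward direction. Assume the antecedent. If u is true, u ∨ (r ∧ (t → ¬u)) reduces to true regardless of the other variables. If u is false, the antecedent cannot hold. Either way u ∨ (r ∧ (t → ¬u)) holds.

Converse. This fails. Under u = T, r = F, t = F, the left side is false but the right side is true.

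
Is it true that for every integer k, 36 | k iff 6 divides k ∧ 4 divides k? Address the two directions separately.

(⇒) holds; (⇐) fails.

(⟸) This fails: take k = 12. Both 6 ∣ 12 and 4 ∣ 12, yet 12 is not a multiple of 36 (since 12 = 0·36 + 12), so 36 ∤ 12.

(⟹) If 36 ∣ k, write k = 36q. Since 36 = 6·6, k = 6·(6q), so 6 ∣ k; and since 36 = 9·4, k = 4·(9q), so 4 ∣ k.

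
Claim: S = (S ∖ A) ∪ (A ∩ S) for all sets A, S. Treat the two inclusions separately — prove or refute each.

The two sets are equal.

Forward inclusion. Let x ∈ S. Then either x ∈ S and x ∉ A; or x ∈ A ∩ S. In each case x ∈ (S ∖ A) ∪ (A ∩ S), so S ⊆ (S ∖ A) ∪ (A ∩ S).

Reverse inclusion. Let x ∈ (S ∖ A) ∪ (A ∩ S). Then either x ∈ S and x ∉ A; or x ∈ A ∩ S. In each case x ∈ S, so (S ∖ A) ∪ (A ∩ S) ⊆ S.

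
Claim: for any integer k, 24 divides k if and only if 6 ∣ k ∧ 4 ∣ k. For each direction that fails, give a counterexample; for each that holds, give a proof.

The forward direction holds; the converse fails.

(⇒) If 24 ∣ k, write k = 24q. Since 24 = 4·6, k = 6·(4q), so 6 ∣ k; and since 24 = 6·4, k = 4·(6q), so 4 ∣ k.

(⇐) This fails: take k = 12. Both 6 ∣ 12 and 4 ∣ 12, yet 12 is not a multiple of 24 (since 12 = 0·24 + 12), so 24 ∤ 12.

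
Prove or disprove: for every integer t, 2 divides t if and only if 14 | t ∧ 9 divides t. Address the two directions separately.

Not equivalent: only (⇐) holds.

(→) This fails: take t = 2. Certainly 2 ∣ 2, but 14 ∤ 2.

(←) Suppose 14 ∣ t and 9 ∣ t. Any common multiple of 14 and 9 is a multiple of their lcm; here gcd(14, 9) = 1, so lcm(14, 9) = 14·9 = 126, so 126 ∣ t. Since 2 ∣ 126, it follows that 2 ∣ t.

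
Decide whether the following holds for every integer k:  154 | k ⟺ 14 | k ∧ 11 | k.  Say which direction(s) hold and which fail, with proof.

Both directions hold.

Forward direction. If 154 ∣ k, write k = 154q. Since 154 = 11·14, k = 14·(11q), so 14 ∣ k; and since 154 = 14·11, k = 11·(14q), so 11 ∣ k.

Converse. Suppose 14 ∣ k and 11 ∣ k. Any common multiple of 14 and 11 is a multiple of their lcm; here gcd(14, 11) = 1, so lcm(14, 11) = 14·11 = 154, so 154 ∣ k.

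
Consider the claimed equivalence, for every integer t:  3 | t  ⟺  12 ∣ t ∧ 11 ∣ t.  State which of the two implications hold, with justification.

Forward direction. This fails: take t = 3. Certainly 3 ∣ 3, but 12 ∤ 3.

Converse. Suppose 12 ∣ t and 11 ∣ t. Any common multiple of 12 and 11 is a multiple of their lcm; here gcd(12, 11) = 1, so lcm(12, 11) = 12·11 = 132, so 132 ∣ t. Since 3 ∣ 132, it follows that 3 ∣ t.

Only the converse holds.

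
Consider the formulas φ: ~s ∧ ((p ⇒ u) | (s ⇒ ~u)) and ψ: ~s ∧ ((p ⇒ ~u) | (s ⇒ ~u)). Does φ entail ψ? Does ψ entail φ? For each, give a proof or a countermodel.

Both directions hold; the statement is true.

(←) Assume the antecedent. If s is true, the antecedent cannot hold. If s is false, ~s ∧ ((p ⇒ u) | (s ⇒ ~u)) reduces to true regardless of the other variables. Either way ~s ∧ ((p ⇒ u) | (s ⇒ ~u)) holds.

(→) Assume the antecedent. If s is true, the antecedent cannot hold. If s is false, ~s ∧ ((p ⇒ ~u) | (s ⇒ ~u)) reduces to true regardless of the other variables. Either way ~s ∧ ((p ⇒ ~u) | (s ⇒ ~u)) holds.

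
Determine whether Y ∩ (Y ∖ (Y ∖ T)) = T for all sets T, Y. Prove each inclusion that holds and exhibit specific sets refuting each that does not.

The sets are not equal: only the forward inclusion holds.

(⊆) Let x ∈ Y ∩ (Y ∖ (Y ∖ T)). Then x ∈ T ∩ Y, from which x ∈ T.

(⊇) This inclusion fails. Take T = {1}, Y = ∅; then 1 ∈ T but 1 ∉ Y ∩ (Y ∖ (Y ∖ T)).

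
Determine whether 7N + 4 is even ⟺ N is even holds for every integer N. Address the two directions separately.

Both directions hold.

(⟹) Suppose 7N + 4 is even. Since 7 is odd, 7N and N have the same parity, so 7N + 4 ≡ N + 4 (mod 2). As 4 is even, 7N + 4 is even exactly when N is even. Thus N is even.

(⟸) Conversely, suppose N is even; write N = 2j. Then 7N + 4 = 7·(2j) + 4 = 2·7j + 4, which is even.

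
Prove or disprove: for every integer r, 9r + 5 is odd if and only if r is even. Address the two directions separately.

(⟸) Suppose r is even; write r = 2j. Then 9r + 5 = 9·(2j) + 5 = 2·9j + 5, which is odd.

(⟹) Suppose 9r + 5 is odd. Since 9 is odd, 9r and r have the same parity, so 9r + 5 ≡ r + 5 (mod 2). As 5 is odd, 9r + 5 is odd exactly when r is even. Thus r is even.

Both directions hold.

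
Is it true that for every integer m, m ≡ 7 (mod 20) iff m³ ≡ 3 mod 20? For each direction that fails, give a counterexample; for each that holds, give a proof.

Equivalent; both directions hold.

(→) Suppose m ≡ 7 (mod 20). Write m = 20j + 7. Then (20j + 7)³ = 8000j³ + 8400j² + 2940j + 343 = 20(400j³ + 420j² + 147j + 17) + 3, so m³ ≡ 3 (mod 20).

(←) Conversely, suppose m³ ≡ 3 (mod 20). The only residue r in {0, …, 19} with r³ ≡ 3 (mod 20) is r = 7, so m ≡ 7 (mod 20).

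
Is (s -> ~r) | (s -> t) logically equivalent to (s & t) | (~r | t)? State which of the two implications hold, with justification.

Forward direction. This fails. Under s = F, r = T, t = F, the left side is true but the right side is false.

Converse. Assume the antecedent. If r is true, the antecedent forces (s = F, r = T, t = T) or (s = T, r = T, t = T), and (s -> ~r) | (s -> t) holds there. If r is false, (s -> ~r) | (s -> t) reduces to true regardless of the other variables. Either way (s -> ~r) | (s -> t) holds.

Not equivalent: only (⇐) holds.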